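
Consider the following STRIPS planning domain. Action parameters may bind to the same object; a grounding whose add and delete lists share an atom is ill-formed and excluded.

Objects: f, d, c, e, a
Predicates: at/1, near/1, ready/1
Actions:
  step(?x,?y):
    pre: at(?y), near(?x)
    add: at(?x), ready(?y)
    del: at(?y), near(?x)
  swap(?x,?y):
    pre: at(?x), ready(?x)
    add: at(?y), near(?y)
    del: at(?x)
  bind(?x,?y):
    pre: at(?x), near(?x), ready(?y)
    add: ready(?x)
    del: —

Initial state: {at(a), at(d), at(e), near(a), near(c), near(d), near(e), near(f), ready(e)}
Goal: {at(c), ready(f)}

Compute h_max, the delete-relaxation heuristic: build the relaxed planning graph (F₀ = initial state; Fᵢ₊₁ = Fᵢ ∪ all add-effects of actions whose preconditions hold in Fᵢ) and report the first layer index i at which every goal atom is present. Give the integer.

2

F0 = init (9 atoms)
F1 = F0 ∪ {at(c), at(f), ready(a), ready(d)}  (13 atoms)
F2 = F1 ∪ {ready(c), ready(f)}  (15 atoms)
goal ⊆ F2  ⇒  h_max = 2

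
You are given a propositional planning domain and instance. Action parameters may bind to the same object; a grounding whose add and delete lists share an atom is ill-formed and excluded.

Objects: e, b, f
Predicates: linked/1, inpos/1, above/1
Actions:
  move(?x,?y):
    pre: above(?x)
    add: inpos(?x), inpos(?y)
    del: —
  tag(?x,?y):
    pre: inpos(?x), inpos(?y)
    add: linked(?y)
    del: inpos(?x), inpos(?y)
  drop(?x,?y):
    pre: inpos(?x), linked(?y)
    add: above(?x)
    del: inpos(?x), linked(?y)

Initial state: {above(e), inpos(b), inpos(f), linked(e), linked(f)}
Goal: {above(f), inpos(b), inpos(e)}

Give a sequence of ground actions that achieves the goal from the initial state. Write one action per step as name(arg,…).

move(e,e); drop(f,e)

1. move(e,e)  →  {above(e), inpos(b), inpos(e), inpos(f), linked(e), linked(f)}
2. drop(f,e)  →  {above(e), above(f), inpos(b), inpos(e), linked(f)}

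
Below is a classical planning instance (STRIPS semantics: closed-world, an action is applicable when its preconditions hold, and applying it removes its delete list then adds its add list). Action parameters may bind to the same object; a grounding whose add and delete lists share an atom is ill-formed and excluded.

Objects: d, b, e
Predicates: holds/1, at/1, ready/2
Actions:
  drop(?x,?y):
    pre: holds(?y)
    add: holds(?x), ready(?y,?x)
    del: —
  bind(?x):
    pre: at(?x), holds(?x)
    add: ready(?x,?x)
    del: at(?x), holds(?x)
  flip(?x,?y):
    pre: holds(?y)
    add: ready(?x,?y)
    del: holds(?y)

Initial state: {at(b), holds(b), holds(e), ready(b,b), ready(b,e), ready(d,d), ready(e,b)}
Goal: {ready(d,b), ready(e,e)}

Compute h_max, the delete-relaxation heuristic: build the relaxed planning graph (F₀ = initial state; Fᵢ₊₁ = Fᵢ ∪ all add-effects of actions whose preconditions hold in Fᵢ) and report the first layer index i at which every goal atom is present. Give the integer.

F0 = init (7 atoms)
F1 = F0 ∪ {holds(d), ready(b,d), ready(d,b), ready(d,e), ready(e,d), ready(e,e)}  (13 atoms)
goal ⊆ F1  ⇒  h_max = 1

1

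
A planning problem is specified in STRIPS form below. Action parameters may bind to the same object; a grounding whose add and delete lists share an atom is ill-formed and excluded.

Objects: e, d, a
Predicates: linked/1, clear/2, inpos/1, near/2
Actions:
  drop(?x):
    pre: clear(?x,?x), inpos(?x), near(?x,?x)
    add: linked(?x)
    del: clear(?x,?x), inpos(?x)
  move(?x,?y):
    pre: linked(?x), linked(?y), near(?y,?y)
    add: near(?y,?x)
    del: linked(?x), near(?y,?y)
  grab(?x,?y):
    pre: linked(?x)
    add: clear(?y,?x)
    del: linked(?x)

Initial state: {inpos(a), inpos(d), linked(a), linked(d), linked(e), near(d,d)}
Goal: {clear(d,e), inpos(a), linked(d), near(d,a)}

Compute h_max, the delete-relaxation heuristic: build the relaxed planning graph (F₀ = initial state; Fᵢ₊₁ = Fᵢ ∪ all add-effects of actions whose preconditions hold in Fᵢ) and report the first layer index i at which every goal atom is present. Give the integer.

1

F0 = init (6 atoms)
F1 = F0 ∪ {clear(a,a), clear(a,d), clear(a,e), clear(d,a), clear(d,d), clear(d,e), clear(e,a), clear(e,d), clear(e,e), near(d,a), near(d,e)}  (17 atoms)
goal ⊆ F1  ⇒  h_max = 1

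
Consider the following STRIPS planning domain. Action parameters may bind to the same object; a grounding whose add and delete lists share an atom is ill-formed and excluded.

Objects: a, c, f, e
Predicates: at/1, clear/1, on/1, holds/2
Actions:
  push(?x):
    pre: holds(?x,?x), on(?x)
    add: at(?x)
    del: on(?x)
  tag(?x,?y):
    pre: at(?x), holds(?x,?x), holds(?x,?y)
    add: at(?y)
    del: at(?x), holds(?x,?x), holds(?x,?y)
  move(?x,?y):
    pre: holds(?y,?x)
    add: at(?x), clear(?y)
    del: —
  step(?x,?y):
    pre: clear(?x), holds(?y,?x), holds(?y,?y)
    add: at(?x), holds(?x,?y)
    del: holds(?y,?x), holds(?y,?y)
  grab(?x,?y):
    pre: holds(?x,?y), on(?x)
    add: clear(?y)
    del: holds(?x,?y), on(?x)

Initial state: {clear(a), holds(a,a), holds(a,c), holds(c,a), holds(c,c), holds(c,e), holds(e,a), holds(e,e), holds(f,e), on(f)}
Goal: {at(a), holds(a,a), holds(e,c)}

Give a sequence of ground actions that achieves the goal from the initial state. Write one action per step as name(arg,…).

1. move(a,e)  →  {at(a), clear(a), clear(e), holds(a,a), holds(a,c), holds(c,a), holds(c,c), holds(c,e), holds(e,a), holds(e,e), holds(f,e), on(f)}
2. step(e,c)  →  {at(a), at(e), clear(a), clear(e), holds(a,a), holds(a,c), holds(c,a), holds(e,a), holds(e,c), holds(e,e), holds(f,e), on(f)}

move(a,e); step(e,c)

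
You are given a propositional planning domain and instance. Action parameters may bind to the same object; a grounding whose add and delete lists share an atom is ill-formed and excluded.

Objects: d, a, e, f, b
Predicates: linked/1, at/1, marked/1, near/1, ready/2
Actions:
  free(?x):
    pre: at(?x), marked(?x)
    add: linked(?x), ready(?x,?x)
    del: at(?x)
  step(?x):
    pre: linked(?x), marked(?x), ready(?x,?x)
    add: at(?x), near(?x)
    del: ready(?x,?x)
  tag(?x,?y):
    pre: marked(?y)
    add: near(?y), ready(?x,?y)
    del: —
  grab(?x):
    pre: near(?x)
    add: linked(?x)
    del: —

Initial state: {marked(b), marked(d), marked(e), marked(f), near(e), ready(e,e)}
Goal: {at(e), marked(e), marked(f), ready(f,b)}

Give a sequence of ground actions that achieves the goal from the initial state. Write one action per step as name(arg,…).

tag(f,b); grab(e); step(e)

1. tag(f,b)  →  {marked(b), marked(d), marked(e), marked(f), near(b), near(e), ready(e,e), ready(f,b)}
2. grab(e)  →  {linked(e), marked(b), marked(d), marked(e), marked(f), near(b), near(e), ready(e,e), ready(f,b)}
3. step(e)  →  {at(e), linked(e), marked(b), marked(d), marked(e), marked(f), near(b), near(e), ready(f,b)}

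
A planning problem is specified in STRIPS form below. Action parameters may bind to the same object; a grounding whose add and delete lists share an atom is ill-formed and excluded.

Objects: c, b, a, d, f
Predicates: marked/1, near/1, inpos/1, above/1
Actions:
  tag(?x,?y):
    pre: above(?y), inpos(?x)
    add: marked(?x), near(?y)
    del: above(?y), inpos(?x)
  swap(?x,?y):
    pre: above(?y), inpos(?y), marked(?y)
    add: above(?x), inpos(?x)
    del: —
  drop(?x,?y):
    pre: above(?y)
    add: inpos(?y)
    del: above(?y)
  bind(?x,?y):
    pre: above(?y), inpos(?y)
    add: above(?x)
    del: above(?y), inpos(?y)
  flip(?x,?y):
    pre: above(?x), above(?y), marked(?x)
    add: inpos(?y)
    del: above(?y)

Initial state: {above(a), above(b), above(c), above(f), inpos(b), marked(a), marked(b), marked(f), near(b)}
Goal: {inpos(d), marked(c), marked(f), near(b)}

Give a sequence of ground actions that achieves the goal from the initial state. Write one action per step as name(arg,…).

1. swap(c,b)  →  {above(a), above(b), above(c), above(f), inpos(b), inpos(c), marked(a), marked(b), marked(f), near(b)}
2. tag(c,c)  →  {above(a), above(b), above(f), inpos(b), marked(a), marked(b), marked(c), marked(f), near(b), near(c)}
3. swap(d,b)  →  {above(a), above(b), above(d), above(f), inpos(b), inpos(d), marked(a), marked(b), marked(c), marked(f), near(b), near(c)}

swap(c,b); tag(c,c); swap(d,b)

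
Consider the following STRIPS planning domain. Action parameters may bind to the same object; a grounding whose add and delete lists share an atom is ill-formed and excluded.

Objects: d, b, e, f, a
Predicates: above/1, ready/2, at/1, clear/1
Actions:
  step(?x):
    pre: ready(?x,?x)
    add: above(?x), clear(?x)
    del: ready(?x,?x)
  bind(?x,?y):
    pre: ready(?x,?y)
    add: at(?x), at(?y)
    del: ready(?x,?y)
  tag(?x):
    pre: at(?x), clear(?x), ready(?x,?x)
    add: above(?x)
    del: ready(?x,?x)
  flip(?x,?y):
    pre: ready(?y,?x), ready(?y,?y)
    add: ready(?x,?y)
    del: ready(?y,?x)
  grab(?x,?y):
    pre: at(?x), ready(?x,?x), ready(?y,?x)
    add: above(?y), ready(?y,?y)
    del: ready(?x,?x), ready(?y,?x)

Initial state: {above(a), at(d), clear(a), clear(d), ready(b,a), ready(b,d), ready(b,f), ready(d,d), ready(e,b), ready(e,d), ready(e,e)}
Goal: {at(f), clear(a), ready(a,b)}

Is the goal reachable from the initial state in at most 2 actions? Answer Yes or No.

No

1. bind(b,f)  →  {above(a), at(b), at(d), at(f), clear(a), clear(d), ready(b,a), ready(b,d), ready(d,d), ready(e,b), ready(e,d), ready(e,e)}
2. grab(d,b)  →  {above(a), above(b), at(b), at(d), at(f), clear(a), clear(d), ready(b,a), ready(b,b), ready(e,b), ready(e,d), ready(e,e)}
3. flip(a,b)  →  {above(a), above(b), at(b), at(d), at(f), clear(a), clear(d), ready(a,b), ready(b,b), ready(e,b), ready(e,d), ready(e,e)}
optimal plan length = 3; 3 > 2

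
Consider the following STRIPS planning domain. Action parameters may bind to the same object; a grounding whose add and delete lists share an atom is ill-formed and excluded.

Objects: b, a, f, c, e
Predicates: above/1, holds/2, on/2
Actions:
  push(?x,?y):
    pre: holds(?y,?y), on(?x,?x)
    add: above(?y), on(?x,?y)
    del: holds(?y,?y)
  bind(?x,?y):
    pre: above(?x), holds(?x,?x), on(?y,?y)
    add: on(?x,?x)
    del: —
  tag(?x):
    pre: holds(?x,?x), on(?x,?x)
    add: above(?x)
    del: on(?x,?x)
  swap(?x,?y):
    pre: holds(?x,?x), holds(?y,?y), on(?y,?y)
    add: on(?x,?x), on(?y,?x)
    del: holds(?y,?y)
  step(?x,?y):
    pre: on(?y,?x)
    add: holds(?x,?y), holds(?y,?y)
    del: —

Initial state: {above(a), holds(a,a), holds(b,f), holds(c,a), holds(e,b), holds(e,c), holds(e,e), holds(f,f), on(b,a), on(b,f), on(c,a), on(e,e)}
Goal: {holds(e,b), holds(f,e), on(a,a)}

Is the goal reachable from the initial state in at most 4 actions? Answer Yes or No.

1. push(e,f)  →  {above(a), above(f), holds(a,a), holds(b,f), holds(c,a), holds(e,b), holds(e,c), holds(e,e), on(b,a), on(b,f), on(c,a), on(e,e), on(e,f)}
2. bind(a,e)  →  {above(a), above(f), holds(a,a), holds(b,f), holds(c,a), holds(e,b), holds(e,c), holds(e,e), on(a,a), on(b,a), on(b,f), on(c,a), on(e,e), on(e,f)}
3. step(f,e)  →  {above(a), above(f), holds(a,a), holds(b,f), holds(c,a), holds(e,b), holds(e,c), holds(e,e), holds(f,e), on(a,a), on(b,a), on(b,f), on(c,a), on(e,e), on(e,f)}
optimal plan length = 3; 3 ≤ 4

Yes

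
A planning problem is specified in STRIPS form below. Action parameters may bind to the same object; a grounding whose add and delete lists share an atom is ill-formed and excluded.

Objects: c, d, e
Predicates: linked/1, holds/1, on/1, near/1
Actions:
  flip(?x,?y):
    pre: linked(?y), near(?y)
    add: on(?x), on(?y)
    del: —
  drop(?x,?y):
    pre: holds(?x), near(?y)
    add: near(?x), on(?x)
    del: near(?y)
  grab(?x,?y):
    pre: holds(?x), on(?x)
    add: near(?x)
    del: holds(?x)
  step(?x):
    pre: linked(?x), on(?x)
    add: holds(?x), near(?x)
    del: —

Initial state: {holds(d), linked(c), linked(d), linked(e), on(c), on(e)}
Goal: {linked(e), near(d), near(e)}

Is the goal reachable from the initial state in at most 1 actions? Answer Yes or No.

1. step(c)  →  {holds(c), holds(d), linked(c), linked(d), linked(e), near(c), on(c), on(e)}
2. drop(d,c)  →  {holds(c), holds(d), linked(c), linked(d), linked(e), near(d), on(c), on(d), on(e)}
3. step(e)  →  {holds(c), holds(d), holds(e), linked(c), linked(d), linked(e), near(d), near(e), on(c), on(d), on(e)}
optimal plan length = 3; 3 > 1

No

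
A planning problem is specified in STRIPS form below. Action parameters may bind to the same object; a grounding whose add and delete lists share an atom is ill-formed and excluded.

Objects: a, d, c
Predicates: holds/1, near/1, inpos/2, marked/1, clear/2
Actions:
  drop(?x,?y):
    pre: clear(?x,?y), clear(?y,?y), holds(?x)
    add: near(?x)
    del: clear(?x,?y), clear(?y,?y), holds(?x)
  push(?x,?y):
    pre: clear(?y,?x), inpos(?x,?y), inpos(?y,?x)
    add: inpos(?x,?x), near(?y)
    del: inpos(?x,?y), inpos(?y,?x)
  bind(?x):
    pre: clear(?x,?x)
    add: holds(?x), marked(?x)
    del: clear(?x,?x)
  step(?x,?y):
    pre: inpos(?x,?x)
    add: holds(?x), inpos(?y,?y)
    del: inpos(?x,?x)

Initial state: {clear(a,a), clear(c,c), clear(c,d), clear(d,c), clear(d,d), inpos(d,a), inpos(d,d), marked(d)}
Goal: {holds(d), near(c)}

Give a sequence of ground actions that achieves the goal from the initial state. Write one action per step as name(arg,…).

bind(c); drop(c,d); step(d,a)

1. bind(c)  →  {clear(a,a), clear(c,d), clear(d,c), clear(d,d), holds(c), inpos(d,a), inpos(d,d), marked(c), marked(d)}
2. drop(c,d)  →  {clear(a,a), clear(d,c), inpos(d,a), inpos(d,d), marked(c), marked(d), near(c)}
3. step(d,a)  →  {clear(a,a), clear(d,c), holds(d), inpos(a,a), inpos(d,a), marked(c), marked(d), near(c)}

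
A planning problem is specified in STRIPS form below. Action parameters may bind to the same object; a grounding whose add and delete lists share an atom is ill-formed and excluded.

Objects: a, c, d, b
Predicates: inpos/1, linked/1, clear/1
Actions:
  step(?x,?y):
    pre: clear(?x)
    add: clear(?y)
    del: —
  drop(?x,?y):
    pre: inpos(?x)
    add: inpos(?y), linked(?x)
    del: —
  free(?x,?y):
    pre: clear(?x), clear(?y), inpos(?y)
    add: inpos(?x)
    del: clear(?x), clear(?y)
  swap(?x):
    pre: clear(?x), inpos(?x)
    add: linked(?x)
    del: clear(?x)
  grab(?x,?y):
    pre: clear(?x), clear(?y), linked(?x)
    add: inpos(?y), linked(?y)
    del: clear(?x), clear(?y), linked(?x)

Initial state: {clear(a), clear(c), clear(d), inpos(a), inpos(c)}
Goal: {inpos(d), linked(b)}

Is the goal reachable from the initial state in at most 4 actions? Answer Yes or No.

Yes

1. drop(a,b)  →  {clear(a), clear(c), clear(d), inpos(a), inpos(b), inpos(c), linked(a)}
2. drop(b,d)  →  {clear(a), clear(c), clear(d), inpos(a), inpos(b), inpos(c), inpos(d), linked(a), linked(b)}
optimal plan length = 2; 2 ≤ 4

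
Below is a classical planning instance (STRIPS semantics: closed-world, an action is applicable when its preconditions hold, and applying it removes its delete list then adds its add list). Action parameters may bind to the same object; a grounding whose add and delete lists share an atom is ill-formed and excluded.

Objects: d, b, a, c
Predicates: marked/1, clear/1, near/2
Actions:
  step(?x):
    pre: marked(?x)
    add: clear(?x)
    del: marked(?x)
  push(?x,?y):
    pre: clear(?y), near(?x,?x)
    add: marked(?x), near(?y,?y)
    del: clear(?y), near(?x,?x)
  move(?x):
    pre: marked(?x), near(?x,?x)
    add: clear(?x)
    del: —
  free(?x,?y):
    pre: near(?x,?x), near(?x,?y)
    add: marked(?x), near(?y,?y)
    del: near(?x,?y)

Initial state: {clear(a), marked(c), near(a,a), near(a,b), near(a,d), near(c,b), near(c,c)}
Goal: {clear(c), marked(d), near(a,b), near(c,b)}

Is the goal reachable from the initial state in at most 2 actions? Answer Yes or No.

No

1. step(c)  →  {clear(a), clear(c), near(a,a), near(a,b), near(a,d), near(c,b), near(c,c)}
2. free(a,d)  →  {clear(a), clear(c), marked(a), near(a,a), near(a,b), near(c,b), near(c,c), near(d,d)}
3. push(d,a)  →  {clear(c), marked(a), marked(d), near(a,a), near(a,b), near(c,b), near(c,c)}
optimal plan length = 3; 3 > 2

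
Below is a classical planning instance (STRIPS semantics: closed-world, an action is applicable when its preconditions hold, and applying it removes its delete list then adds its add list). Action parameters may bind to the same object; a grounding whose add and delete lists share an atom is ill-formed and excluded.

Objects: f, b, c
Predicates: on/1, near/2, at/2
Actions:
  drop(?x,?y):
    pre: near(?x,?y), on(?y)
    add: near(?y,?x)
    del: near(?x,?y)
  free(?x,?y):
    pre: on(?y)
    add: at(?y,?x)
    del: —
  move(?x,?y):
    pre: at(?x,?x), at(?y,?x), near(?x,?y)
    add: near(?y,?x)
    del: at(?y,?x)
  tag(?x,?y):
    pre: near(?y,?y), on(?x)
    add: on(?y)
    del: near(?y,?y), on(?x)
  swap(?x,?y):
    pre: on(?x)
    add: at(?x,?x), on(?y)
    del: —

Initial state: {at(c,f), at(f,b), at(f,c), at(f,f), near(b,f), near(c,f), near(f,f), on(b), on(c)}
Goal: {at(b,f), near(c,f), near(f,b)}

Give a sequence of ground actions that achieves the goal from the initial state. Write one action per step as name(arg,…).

free(f,b); free(b,b); move(b,f)

1. free(f,b)  →  {at(b,f), at(c,f), at(f,b), at(f,c), at(f,f), near(b,f), near(c,f), near(f,f), on(b), on(c)}
2. free(b,b)  →  {at(b,b), at(b,f), at(c,f), at(f,b), at(f,c), at(f,f), near(b,f), near(c,f), near(f,f), on(b), on(c)}
3. move(b,f)  →  {at(b,b), at(b,f), at(c,f), at(f,c), at(f,f), near(b,f), near(c,f), near(f,b), near(f,f), on(b), on(c)}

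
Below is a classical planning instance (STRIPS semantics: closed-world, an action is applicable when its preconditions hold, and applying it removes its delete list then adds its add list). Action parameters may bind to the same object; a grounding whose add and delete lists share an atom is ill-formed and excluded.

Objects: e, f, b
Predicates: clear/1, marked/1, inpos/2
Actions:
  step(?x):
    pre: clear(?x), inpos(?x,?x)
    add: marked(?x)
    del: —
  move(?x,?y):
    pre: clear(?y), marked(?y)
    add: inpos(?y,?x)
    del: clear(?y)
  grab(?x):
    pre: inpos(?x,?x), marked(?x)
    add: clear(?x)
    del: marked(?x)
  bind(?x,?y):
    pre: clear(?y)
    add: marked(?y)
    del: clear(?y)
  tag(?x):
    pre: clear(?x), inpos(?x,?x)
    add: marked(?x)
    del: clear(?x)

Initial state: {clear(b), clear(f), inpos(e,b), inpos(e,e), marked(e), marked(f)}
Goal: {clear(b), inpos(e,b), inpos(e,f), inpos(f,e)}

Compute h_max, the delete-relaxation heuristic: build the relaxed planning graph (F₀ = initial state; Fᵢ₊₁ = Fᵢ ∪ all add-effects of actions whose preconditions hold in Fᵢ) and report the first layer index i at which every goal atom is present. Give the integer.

F0 = init (6 atoms)
F1 = F0 ∪ {clear(e), inpos(f,b), inpos(f,e), inpos(f,f), marked(b)}  (11 atoms)
F2 = F1 ∪ {inpos(b,b), inpos(b,e), inpos(b,f), inpos(e,f)}  (15 atoms)
goal ⊆ F2  ⇒  h_max = 2

2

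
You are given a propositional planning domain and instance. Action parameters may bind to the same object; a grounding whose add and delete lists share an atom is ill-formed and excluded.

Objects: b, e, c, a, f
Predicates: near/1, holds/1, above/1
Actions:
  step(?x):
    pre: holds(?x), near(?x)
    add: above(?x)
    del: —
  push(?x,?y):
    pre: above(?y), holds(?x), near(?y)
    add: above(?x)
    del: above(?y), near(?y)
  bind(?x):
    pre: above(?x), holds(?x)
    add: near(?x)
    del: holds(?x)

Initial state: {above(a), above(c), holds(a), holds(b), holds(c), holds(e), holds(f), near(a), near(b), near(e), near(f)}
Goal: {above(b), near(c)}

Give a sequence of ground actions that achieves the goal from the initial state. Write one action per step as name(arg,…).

1. step(b)  →  {above(a), above(b), above(c), holds(a), holds(b), holds(c), holds(e), holds(f), near(a), near(b), near(e), near(f)}
2. bind(c)  →  {above(a), above(b), above(c), holds(a), holds(b), holds(e), holds(f), near(a), near(b), near(c), near(e), near(f)}

step(b); bind(c)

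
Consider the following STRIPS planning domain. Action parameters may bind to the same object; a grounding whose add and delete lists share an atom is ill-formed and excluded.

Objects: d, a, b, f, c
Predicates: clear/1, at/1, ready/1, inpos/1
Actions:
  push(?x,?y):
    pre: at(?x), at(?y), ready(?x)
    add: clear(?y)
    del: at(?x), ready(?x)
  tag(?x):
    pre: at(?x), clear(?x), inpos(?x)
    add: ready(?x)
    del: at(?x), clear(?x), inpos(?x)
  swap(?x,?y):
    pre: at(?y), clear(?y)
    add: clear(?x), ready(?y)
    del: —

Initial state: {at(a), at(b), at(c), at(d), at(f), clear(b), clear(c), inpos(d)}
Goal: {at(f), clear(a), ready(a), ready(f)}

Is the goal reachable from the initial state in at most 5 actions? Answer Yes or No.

1. swap(a,b)  →  {at(a), at(b), at(c), at(d), at(f), clear(a), clear(b), clear(c), inpos(d), ready(b)}
2. swap(f,a)  →  {at(a), at(b), at(c), at(d), at(f), clear(a), clear(b), clear(c), clear(f), inpos(d), ready(a), ready(b)}
3. swap(d,f)  →  {at(a), at(b), at(c), at(d), at(f), clear(a), clear(b), clear(c), clear(d), clear(f), inpos(d), ready(a), ready(b), ready(f)}
optimal plan length = 3; 3 ≤ 5

Yes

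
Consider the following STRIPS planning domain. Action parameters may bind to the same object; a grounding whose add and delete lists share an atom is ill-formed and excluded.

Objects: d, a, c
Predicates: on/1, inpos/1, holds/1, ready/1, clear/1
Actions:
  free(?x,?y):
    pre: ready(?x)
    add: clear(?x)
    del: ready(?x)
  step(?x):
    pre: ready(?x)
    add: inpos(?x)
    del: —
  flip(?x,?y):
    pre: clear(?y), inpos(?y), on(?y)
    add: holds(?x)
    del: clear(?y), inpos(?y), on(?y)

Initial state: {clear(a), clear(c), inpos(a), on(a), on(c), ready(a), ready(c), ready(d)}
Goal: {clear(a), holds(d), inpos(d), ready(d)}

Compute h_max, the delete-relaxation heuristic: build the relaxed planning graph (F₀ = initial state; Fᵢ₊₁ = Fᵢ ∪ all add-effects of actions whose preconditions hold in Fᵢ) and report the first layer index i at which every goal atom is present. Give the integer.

1

F0 = init (8 atoms)
F1 = F0 ∪ {clear(d), holds(a), holds(c), holds(d), inpos(c), inpos(d)}  (14 atoms)
goal ⊆ F1  ⇒  h_max = 1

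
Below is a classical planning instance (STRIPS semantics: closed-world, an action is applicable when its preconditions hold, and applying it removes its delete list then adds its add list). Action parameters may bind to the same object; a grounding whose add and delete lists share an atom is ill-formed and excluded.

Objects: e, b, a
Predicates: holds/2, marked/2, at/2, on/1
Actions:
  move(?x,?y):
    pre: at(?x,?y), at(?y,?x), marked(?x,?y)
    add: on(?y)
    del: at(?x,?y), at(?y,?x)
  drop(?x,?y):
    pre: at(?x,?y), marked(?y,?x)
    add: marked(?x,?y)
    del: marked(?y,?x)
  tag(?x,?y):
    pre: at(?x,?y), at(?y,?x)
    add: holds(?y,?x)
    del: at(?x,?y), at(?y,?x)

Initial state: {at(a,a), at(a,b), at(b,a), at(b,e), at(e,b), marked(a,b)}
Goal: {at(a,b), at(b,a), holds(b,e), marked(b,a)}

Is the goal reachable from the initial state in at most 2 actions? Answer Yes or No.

1. drop(b,a)  →  {at(a,a), at(a,b), at(b,a), at(b,e), at(e,b), marked(b,a)}
2. tag(e,b)  →  {at(a,a), at(a,b), at(b,a), holds(b,e), marked(b,a)}
optimal plan length = 2; 2 ≤ 2

Yes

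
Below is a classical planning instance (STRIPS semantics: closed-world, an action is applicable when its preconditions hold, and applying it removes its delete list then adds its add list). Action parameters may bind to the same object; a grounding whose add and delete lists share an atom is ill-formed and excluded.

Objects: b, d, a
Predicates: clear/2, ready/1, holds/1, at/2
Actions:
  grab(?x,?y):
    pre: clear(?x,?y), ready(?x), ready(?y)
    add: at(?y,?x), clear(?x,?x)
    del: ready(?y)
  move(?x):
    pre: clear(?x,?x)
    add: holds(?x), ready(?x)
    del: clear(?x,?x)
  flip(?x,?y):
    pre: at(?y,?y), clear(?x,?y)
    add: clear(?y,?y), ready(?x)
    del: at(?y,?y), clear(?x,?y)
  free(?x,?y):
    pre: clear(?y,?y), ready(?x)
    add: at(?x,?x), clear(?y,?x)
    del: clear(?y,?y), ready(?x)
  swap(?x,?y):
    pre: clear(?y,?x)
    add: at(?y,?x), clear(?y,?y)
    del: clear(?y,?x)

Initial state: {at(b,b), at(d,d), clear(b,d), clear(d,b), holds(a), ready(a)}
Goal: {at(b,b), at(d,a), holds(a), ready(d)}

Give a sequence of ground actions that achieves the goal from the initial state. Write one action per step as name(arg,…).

1. flip(b,d)  →  {at(b,b), clear(d,b), clear(d,d), holds(a), ready(a), ready(b)}
2. free(a,d)  →  {at(a,a), at(b,b), clear(d,a), clear(d,b), holds(a), ready(b)}
3. swap(a,d)  →  {at(a,a), at(b,b), at(d,a), clear(d,b), clear(d,d), holds(a), ready(b)}
4. move(d)  →  {at(a,a), at(b,b), at(d,a), clear(d,b), holds(a), holds(d), ready(b), ready(d)}

flip(b,d); free(a,d); swap(a,d); move(d)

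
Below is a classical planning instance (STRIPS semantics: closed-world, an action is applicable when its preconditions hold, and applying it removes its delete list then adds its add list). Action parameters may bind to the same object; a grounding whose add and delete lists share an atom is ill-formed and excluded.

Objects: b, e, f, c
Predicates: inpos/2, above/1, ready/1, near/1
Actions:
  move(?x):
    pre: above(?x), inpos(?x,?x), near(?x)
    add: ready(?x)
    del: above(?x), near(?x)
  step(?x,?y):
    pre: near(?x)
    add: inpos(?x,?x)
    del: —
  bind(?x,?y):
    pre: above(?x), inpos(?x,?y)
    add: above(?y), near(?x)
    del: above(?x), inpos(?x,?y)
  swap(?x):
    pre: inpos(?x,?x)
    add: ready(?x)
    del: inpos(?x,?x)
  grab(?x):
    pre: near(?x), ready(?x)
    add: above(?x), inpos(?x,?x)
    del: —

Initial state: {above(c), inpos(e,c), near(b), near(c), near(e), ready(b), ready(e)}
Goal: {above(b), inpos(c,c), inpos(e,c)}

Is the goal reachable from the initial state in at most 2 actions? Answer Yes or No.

Yes

1. step(c,b)  →  {above(c), inpos(c,c), inpos(e,c), near(b), near(c), near(e), ready(b), ready(e)}
2. grab(b)  →  {above(b), above(c), inpos(b,b), inpos(c,c), inpos(e,c), near(b), near(c), near(e), ready(b), ready(e)}
optimal plan length = 2; 2 ≤ 2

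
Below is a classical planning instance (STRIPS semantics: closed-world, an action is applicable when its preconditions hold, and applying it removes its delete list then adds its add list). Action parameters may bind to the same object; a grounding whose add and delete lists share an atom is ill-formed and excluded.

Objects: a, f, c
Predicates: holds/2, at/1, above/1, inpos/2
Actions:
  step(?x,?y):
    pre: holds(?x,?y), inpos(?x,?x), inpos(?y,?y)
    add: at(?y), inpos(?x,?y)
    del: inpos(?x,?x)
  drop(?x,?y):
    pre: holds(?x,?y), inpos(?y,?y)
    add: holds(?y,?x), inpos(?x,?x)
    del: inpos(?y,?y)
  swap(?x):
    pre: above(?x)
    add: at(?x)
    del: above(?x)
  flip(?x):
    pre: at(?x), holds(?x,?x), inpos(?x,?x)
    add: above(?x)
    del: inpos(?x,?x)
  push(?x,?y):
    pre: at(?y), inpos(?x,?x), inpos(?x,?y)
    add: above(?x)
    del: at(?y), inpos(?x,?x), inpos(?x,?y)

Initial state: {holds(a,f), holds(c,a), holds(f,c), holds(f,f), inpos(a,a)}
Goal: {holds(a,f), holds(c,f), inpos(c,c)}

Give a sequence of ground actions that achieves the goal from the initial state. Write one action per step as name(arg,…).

1. drop(c,a)  →  {holds(a,c), holds(a,f), holds(c,a), holds(f,c), holds(f,f), inpos(c,c)}
2. drop(f,c)  →  {holds(a,c), holds(a,f), holds(c,a), holds(c,f), holds(f,c), holds(f,f), inpos(f,f)}
3. drop(c,f)  →  {holds(a,c), holds(a,f), holds(c,a), holds(c,f), holds(f,c), holds(f,f), inpos(c,c)}

drop(c,a); drop(f,c); drop(c,f)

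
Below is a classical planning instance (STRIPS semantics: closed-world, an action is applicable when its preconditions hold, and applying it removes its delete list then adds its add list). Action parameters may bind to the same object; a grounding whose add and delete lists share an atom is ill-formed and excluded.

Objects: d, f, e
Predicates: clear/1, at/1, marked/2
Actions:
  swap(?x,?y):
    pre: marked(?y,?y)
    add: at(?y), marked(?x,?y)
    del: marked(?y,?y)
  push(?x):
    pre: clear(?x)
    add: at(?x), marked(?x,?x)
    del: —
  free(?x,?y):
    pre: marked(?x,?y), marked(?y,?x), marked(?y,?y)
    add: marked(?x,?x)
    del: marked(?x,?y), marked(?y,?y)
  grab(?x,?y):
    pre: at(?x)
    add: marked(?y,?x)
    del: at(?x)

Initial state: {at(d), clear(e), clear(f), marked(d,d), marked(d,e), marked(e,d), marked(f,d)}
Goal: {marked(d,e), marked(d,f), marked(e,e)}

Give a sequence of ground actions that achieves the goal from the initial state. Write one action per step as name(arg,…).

push(f); swap(d,f); push(e)

1. push(f)  →  {at(d), at(f), clear(e), clear(f), marked(d,d), marked(d,e), marked(e,d), marked(f,d), marked(f,f)}
2. swap(d,f)  →  {at(d), at(f), clear(e), clear(f), marked(d,d), marked(d,e), marked(d,f), marked(e,d), marked(f,d)}
3. push(e)  →  {at(d), at(e), at(f), clear(e), clear(f), marked(d,d), marked(d,e), marked(d,f), marked(e,d), marked(e,e), marked(f,d)}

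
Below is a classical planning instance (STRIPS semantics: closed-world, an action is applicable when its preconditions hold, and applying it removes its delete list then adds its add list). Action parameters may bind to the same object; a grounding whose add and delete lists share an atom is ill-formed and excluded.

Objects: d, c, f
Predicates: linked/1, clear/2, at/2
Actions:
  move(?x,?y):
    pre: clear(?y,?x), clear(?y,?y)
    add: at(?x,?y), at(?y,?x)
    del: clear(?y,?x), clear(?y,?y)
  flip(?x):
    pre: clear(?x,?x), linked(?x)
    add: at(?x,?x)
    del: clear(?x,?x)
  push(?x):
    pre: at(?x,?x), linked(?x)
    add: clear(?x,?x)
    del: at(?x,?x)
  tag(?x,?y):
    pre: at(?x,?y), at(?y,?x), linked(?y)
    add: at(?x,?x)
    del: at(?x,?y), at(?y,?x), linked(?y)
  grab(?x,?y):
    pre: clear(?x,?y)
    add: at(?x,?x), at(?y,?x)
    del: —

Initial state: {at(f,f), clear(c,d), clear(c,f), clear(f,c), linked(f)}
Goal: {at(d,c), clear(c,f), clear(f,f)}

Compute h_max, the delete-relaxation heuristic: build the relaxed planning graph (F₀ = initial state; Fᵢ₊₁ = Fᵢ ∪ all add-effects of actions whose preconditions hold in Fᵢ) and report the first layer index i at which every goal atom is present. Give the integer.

1

F0 = init (5 atoms)
F1 = F0 ∪ {at(c,c), at(c,f), at(d,c), at(f,c), clear(f,f)}  (10 atoms)
goal ⊆ F1  ⇒  h_max = 1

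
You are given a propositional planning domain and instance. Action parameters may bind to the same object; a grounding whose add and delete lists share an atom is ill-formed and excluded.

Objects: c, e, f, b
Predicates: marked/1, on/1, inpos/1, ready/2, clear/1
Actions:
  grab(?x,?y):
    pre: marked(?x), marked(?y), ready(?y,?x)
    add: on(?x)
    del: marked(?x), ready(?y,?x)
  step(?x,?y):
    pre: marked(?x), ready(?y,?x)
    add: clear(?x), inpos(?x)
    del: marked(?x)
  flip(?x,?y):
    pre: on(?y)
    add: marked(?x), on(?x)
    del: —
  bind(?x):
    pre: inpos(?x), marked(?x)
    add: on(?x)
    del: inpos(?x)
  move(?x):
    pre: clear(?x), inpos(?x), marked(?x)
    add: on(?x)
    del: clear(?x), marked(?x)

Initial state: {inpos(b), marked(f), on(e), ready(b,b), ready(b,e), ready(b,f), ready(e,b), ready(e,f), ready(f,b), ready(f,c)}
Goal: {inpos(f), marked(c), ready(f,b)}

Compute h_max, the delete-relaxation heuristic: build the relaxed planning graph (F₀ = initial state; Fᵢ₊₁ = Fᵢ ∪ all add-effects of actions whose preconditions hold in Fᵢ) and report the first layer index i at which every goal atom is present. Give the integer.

1

F0 = init (10 atoms)
F1 = F0 ∪ {clear(f), inpos(f), marked(b), marked(c), marked(e), on(b), on(c), on(f)}  (18 atoms)
goal ⊆ F1  ⇒  h_max = 1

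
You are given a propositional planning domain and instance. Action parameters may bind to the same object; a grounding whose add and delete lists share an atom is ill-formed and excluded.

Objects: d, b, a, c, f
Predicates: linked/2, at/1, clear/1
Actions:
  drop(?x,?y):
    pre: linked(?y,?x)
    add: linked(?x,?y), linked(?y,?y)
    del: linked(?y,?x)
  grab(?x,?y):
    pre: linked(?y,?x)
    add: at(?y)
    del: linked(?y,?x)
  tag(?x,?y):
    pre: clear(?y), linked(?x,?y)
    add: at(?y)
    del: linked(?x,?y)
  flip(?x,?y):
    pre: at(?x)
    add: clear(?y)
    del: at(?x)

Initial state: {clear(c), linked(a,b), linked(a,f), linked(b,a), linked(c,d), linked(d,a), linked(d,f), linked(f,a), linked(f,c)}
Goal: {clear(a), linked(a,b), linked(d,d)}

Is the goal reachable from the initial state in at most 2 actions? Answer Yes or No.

No

1. drop(a,d)  →  {clear(c), linked(a,b), linked(a,d), linked(a,f), linked(b,a), linked(c,d), linked(d,d), linked(d,f), linked(f,a), linked(f,c)}
2. grab(d,a)  →  {at(a), clear(c), linked(a,b), linked(a,f), linked(b,a), linked(c,d), linked(d,d), linked(d,f), linked(f,a), linked(f,c)}
3. flip(a,a)  →  {clear(a), clear(c), linked(a,b), linked(a,f), linked(b,a), linked(c,d), linked(d,d), linked(d,f), linked(f,a), linked(f,c)}
optimal plan length = 3; 3 > 2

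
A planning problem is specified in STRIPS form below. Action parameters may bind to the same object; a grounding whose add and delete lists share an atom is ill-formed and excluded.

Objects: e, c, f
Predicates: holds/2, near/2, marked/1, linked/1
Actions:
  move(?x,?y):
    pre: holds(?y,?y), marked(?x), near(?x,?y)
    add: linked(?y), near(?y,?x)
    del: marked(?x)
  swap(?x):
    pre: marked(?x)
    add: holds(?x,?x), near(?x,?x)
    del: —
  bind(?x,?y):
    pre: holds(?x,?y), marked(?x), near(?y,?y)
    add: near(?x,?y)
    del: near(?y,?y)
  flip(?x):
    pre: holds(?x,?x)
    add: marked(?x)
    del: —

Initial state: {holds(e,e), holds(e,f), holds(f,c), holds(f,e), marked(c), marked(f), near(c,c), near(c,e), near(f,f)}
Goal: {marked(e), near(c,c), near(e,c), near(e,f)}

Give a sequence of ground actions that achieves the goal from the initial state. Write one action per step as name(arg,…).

1. move(c,e)  →  {holds(e,e), holds(e,f), holds(f,c), holds(f,e), linked(e), marked(f), near(c,c), near(c,e), near(e,c), near(f,f)}
2. flip(e)  →  {holds(e,e), holds(e,f), holds(f,c), holds(f,e), linked(e), marked(e), marked(f), near(c,c), near(c,e), near(e,c), near(f,f)}
3. bind(e,f)  →  {holds(e,e), holds(e,f), holds(f,c), holds(f,e), linked(e), marked(e), marked(f), near(c,c), near(c,e), near(e,c), near(e,f)}

move(c,e); flip(e); bind(e,f)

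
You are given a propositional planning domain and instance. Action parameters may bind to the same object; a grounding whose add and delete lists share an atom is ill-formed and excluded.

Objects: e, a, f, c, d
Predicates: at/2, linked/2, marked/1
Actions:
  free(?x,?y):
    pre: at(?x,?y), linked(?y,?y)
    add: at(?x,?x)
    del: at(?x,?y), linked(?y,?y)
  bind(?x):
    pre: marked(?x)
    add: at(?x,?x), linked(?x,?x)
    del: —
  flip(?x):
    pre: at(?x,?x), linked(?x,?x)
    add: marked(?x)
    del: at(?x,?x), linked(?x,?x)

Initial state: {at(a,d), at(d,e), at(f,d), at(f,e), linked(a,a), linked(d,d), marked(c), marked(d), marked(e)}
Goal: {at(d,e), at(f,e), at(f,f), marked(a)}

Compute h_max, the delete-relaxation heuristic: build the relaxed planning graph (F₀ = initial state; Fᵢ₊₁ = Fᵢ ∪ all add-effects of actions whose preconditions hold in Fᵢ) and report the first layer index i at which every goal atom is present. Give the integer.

F0 = init (9 atoms)
F1 = F0 ∪ {at(a,a), at(c,c), at(d,d), at(e,e), at(f,f), linked(c,c), linked(e,e)}  (16 atoms)
F2 = F1 ∪ {marked(a)}  (17 atoms)
goal ⊆ F2  ⇒  h_max = 2

2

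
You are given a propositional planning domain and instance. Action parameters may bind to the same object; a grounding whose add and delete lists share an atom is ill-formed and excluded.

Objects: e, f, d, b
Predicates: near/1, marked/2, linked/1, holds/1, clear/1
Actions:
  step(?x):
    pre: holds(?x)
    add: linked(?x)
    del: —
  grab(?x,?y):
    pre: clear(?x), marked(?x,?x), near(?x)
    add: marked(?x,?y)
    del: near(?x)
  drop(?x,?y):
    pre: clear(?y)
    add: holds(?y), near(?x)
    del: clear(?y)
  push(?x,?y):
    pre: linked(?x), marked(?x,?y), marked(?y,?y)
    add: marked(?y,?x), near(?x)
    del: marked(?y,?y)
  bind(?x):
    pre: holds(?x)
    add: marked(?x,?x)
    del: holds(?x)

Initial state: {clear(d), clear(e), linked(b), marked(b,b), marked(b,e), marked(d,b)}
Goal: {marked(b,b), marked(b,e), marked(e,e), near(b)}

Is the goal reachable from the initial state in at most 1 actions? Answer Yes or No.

No

1. drop(b,e)  →  {clear(d), holds(e), linked(b), marked(b,b), marked(b,e), marked(d,b), near(b)}
2. bind(e)  →  {clear(d), linked(b), marked(b,b), marked(b,e), marked(d,b), marked(e,e), near(b)}
optimal plan length = 2; 2 > 1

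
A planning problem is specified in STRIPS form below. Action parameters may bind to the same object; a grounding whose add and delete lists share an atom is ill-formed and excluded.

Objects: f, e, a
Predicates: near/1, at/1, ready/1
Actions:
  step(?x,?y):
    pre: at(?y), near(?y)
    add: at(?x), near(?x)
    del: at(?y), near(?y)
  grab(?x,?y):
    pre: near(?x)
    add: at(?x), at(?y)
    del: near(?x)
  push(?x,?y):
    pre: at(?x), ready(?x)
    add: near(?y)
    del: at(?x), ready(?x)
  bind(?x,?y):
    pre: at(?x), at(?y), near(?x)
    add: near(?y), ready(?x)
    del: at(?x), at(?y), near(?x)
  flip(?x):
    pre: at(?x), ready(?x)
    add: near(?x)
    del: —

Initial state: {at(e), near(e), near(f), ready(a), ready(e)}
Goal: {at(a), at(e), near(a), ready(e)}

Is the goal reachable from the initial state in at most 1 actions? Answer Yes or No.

1. step(a,e)  →  {at(a), near(a), near(f), ready(a), ready(e)}
2. grab(f,e)  →  {at(a), at(e), at(f), near(a), ready(a), ready(e)}
optimal plan length = 2; 2 > 1

No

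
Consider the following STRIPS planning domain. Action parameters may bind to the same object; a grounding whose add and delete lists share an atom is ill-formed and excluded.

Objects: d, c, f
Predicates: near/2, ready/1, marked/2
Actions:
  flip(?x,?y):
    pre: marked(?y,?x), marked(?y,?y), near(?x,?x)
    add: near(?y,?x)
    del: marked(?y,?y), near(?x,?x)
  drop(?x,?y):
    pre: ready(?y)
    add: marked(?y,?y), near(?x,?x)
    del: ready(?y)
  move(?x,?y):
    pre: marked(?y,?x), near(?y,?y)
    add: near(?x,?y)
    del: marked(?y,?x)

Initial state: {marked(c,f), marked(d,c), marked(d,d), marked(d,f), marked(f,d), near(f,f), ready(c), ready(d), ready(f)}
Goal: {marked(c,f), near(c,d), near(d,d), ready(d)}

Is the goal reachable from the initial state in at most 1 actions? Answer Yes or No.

1. drop(d,c)  →  {marked(c,c), marked(c,f), marked(d,c), marked(d,d), marked(d,f), marked(f,d), near(d,d), near(f,f), ready(d), ready(f)}
2. move(c,d)  →  {marked(c,c), marked(c,f), marked(d,d), marked(d,f), marked(f,d), near(c,d), near(d,d), near(f,f), ready(d), ready(f)}
optimal plan length = 2; 2 > 1

No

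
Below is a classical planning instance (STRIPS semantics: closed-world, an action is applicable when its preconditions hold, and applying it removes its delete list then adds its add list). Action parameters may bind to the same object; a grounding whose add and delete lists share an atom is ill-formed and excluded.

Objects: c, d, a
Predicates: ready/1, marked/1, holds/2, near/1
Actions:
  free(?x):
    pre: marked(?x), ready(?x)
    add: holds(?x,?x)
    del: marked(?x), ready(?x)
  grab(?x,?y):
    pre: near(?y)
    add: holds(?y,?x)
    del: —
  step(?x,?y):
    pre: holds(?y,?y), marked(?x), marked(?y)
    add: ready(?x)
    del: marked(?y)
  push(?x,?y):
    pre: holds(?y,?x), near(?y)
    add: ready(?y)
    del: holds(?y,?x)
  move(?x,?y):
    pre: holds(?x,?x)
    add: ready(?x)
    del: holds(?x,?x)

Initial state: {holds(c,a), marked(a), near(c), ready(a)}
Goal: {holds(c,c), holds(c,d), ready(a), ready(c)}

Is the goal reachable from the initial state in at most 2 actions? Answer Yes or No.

1. grab(c,c)  →  {holds(c,a), holds(c,c), marked(a), near(c), ready(a)}
2. grab(d,c)  →  {holds(c,a), holds(c,c), holds(c,d), marked(a), near(c), ready(a)}
3. push(a,c)  →  {holds(c,c), holds(c,d), marked(a), near(c), ready(a), ready(c)}
optimal plan length = 3; 3 > 2

No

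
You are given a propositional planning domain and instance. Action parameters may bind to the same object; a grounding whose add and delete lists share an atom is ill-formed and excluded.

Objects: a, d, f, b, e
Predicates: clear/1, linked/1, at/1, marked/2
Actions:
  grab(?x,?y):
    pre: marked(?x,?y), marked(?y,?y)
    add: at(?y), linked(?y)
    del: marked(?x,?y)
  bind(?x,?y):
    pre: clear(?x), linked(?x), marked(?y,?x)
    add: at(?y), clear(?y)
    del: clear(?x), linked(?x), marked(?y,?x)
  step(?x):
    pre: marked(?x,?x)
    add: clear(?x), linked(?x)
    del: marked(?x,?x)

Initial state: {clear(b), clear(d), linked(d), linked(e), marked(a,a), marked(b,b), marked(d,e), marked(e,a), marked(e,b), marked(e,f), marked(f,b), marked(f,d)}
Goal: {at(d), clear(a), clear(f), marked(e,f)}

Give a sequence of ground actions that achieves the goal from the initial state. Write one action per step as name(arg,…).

1. grab(f,b)  →  {at(b), clear(b), clear(d), linked(b), linked(d), linked(e), marked(a,a), marked(b,b), marked(d,e), marked(e,a), marked(e,b), marked(e,f), marked(f,d)}
2. bind(d,f)  →  {at(b), at(f), clear(b), clear(f), linked(b), linked(e), marked(a,a), marked(b,b), marked(d,e), marked(e,a), marked(e,b), marked(e,f)}
3. bind(b,e)  →  {at(b), at(e), at(f), clear(e), clear(f), linked(e), marked(a,a), marked(b,b), marked(d,e), marked(e,a), marked(e,f)}
4. bind(e,d)  →  {at(b), at(d), at(e), at(f), clear(d), clear(f), marked(a,a), marked(b,b), marked(e,a), marked(e,f)}
5. step(a)  →  {at(b), at(d), at(e), at(f), clear(a), clear(d), clear(f), linked(a), marked(b,b), marked(e,a), marked(e,f)}

grab(f,b); bind(d,f); bind(b,e); bind(e,d); step(a)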